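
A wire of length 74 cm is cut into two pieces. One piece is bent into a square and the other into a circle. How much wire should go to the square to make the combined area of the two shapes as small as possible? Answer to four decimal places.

Let x be the length used for the square. Square side x/4; circle radius (74−x)/(2π).
A(x) = (x/4)² + π·((74−x)/(2π))² = x²/16 + (74−x)²/(4π) for 0 ≤ x ≤ 74. A'(x) = x/8 − (74−x)/(2π) = 0 gives x = 4·74/(π+4) ≈ 41.4473.
A'' = 1/8 + 1/(2π) > 0, so this gives the minimum combined area; x ≈ 41.4473 cm to the square.

41.4473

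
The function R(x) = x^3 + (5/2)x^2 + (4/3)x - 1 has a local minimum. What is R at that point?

R'(x) = 3x^2 + 5x + 4/3. Setting R'(x) = 0 gives x ∈ {-4/3, -1/3}.
Second-derivative test with R''(x) = 6x + 5: R''(-4/3) = -3 < 0 ⇒ local maximum; R''(-1/3) = 3 > 0 ⇒ local minimum.
Thus R has its local minimum at x = -1/3, with value -65/54.

-65/54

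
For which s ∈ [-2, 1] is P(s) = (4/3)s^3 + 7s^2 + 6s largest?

1

P'(s) = 4s^2 + 14s + 6, whose only zero in [-2, 1] is s = -1/2.
Candidates: P(-2) = 16/3, P(-1/2) = -17/12, P(1) = 43/3.
The maximum over the interval is 43/3, attained at s = 1.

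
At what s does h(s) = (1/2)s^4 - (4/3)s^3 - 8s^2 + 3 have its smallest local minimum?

4

Critical points: h'(s) = 2s^3 - 4s^2 - 16s vanishes at s = -2, 0, 4.
Since h''(s) = 6s^2 - 8s - 16, we get h''(-2) = 24 > 0 ⇒ local minimum; h''(0) = -16 < 0 ⇒ local maximum; h''(4) = 48 > 0 ⇒ local minimum.
So the smallest local minimum value is h(4) = -247/3.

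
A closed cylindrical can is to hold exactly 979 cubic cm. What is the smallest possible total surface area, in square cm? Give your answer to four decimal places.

545.8035

With radius r and height h, πr²h = 979 so h = 979/(πr²), and S(r) = 2πr² + 2πrh = 2πr² + 2·979/r.
S'(r) = 4πr − 2·979/r² = 0 ⇒ r³ = 979/(2π), so r ≈ 5.3811 and h = 2r ≈ 10.7621.
S''(r) = 4π + 4·979/r³ > 0, so this is the minimum; S ≈ 545.8035.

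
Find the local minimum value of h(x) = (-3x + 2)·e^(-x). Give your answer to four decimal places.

Differentiating with the product rule gives h'(x) = (3x - 5)·e^(-x). Since e^(-x) > 0, the only critical point is x = 5/3.
h''(5/3) has the same sign as 3 > 0, so this is a local minimum.
h(5/3) = (-3)·e^(-5/3) ≈ -0.5666.

-0.5666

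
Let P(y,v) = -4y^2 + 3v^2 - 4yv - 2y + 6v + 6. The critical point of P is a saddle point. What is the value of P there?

51/16

∂P/∂y = -8y - 4v - 2 = 0 and ∂P/∂v = -4y + 6v + 6 = 0, so (y, v) = (3/16, -7/8).
The Hessian has P_{yy} = -8, P_{vv} = 6, P_{yv} = -4, giving D = -64 < 0, so the point is a saddle point.
P(3/16, -7/8) = 51/16.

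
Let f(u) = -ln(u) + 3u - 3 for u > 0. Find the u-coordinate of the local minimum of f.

f'(u) = -1/u + 3 = 0 gives u = 1/3.
f''(u) = 1/u², which is positive for u > 0, so this is a local minimum.
f(1/3) = -1·ln(1/3) + 1 - 3 ≈ -0.9014.

1/3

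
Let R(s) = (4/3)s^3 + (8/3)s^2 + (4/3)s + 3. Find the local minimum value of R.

Critical points: R'(s) = 4s^2 + (16/3)s + 4/3 vanishes at s = -1, -1/3.
Since R''(s) = 8s + 16/3, we get R''(-1) = -8/3 < 0 ⇒ local maximum; R''(-1/3) = 8/3 > 0 ⇒ local minimum.
The local minimum is R(-1/3) = 227/81.

227/81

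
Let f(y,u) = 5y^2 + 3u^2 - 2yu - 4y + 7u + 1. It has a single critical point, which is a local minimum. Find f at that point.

-181/56

∂f/∂y = 10y - 2u - 4 = 0 and ∂f/∂u = -2y + 6u + 7 = 0, so (y, u) = (5/28, -31/28).
The Hessian has f_{yy} = 10, f_{uu} = 6, f_{yu} = -2, giving D = 56 > 0 with f_{yy} > 0, so the point is a local minimum.
f(5/28, -31/28) = -181/56.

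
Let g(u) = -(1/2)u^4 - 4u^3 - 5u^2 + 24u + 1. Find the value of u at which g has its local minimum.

g'(u) = -2u^3 - 12u^2 - 10u + 24 = 0 at u = -4, -3, 1.
g''(u) = -6u^2 - 24u - 10. g''(-4) = -10 < 0 ⇒ local maximum; g''(-3) = 8 > 0 ⇒ local minimum; g''(1) = -40 < 0 ⇒ local maximum.
The local minimum is g(-3) = -97/2.

-3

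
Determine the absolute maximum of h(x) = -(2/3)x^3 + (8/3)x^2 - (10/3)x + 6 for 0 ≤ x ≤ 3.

Differentiating, h'(x) = -2x^2 + (16/3)x - 10/3; which vanishes at x = 1 and x = 5/3.
Evaluating at the critical points and endpoints: h(0) = 6; h(1) = 14/3; h(5/3) = 386/81; h(3) = 2.
So the maximum is h(0) = 6.

6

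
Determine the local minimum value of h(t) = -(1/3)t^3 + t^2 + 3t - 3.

-14/3

Critical points: h'(t) = -t^2 + 2t + 3 vanishes at t = -1, 3.
h''(t) = -2t + 2. h''(-1) = 4 > 0 ⇒ local minimum; h''(3) = -4 < 0 ⇒ local maximum.
Thus h has its local minimum at t = -1, with value -14/3.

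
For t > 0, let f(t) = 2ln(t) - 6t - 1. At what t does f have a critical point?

1/3

f'(t) = 2/t − 6 = 0 gives t = 1/3.
f''(t) = -2/t², which is negative for t > 0, so this is a local maximum.
f(1/3) = 2·ln(1/3) - 2 - 1 ≈ -5.1972.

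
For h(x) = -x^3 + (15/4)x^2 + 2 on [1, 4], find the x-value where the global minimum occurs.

Differentiating, h'(x) = -3x^2 + (15/2)x; whose only zero in [1, 4] is x = 5/2.
Compare values at every candidate in [1, 4]: h(1) = 19/4, h(5/2) = 157/16, h(4) = -2.
So the minimum is h(4) = -2.

4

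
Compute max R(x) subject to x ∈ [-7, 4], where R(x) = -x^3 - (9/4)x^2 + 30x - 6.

629/16

Differentiating, R'(x) = -3x^2 - (9/2)x + 30; which vanishes at x = -4 and x = 5/2.
Compare values at every candidate in [-7, 4]: R(-7) = 67/4, R(-4) = -98, R(5/2) = 629/16, R(4) = 14.
Hence the absolute maximum is 629/16 at x = 5/2.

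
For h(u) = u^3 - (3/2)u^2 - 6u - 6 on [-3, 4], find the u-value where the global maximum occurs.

4

h'(u) = 3u^2 - 3u - 6, which vanishes at u = -1 and u = 2.
Evaluating at the critical points and endpoints: h(-3) = -57/2, h(-1) = -5/2, h(2) = -16, h(4) = 10.
Hence the absolute maximum is 10 at u = 4.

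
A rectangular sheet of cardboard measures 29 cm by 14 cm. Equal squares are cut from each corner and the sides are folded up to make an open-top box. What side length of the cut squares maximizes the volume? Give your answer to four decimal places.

With cut size x, the volume is V(x) = x(29 − 2x)(14 − 2x) for 0 < x < 7.
V'(x) = 12x^2 − 172x + 406. Setting V'(x) = 0 gives x ≈ 2.9800 (the root in (0, 7)).
V''(x) = 24x − 172 is negative there, so this is the maximum; V ≈ 552.0200.

2.9800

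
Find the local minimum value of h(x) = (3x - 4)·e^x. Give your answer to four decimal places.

h'(x) = 3·e^x + (3x - 4)·1·e^x = (3x - 1)·e^x. Since e^x > 0, the only critical point is x = 1/3.
h''(1/3) has the same sign as 3 > 0, so this is a local minimum.
h(1/3) = (-3)·e^(1/3) ≈ -4.1868.

-4.1868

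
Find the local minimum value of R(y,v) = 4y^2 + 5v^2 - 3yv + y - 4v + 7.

∂R/∂y = 8y - 3v + 1 = 0 and ∂R/∂v = -3y + 10v - 4 = 0, so (y, v) = (2/71, 29/71).
The Hessian has R_{yy} = 8, R_{vv} = 10, R_{yv} = -3, giving D = 71 > 0 with R_{yy} > 0, so the point is a local minimum.
R(2/71, 29/71) = 440/71.

440/71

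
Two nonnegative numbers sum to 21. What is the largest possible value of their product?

With x + y = 21, the product is P(x) = x(21 − x).
P'(x) = 21 − 2x = 0 gives x = 21/2; P'' = −2 < 0, so this is the maximum.
P = 21/2·21/2 = 441/4.

441/4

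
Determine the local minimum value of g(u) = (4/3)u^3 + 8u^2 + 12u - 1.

-19/3

Critical points: g'(u) = 4u^2 + 16u + 12 vanishes at u = -3, -1.
g''(u) = 8u + 16. g''(-3) = -8 < 0 ⇒ local maximum; g''(-1) = 8 > 0 ⇒ local minimum.
So the local minimum value is g(-1) = -19/3.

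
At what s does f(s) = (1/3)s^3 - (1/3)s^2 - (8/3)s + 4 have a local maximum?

-4/3

f'(s) = s^2 - (2/3)s - 8/3 = 0 at s = -4/3, 2.
Second-derivative test with f''(s) = 2s - 2/3: f''(-4/3) = -10/3 < 0 ⇒ local maximum; f''(2) = 10/3 > 0 ⇒ local minimum.
So the local maximum value is f(-4/3) = 500/81.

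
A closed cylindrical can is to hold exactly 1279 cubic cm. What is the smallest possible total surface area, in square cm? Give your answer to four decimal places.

652.2713

With radius r and height h, πr²h = 1279 so h = 1279/(πr²), and S(r) = 2πr² + 2πrh = 2πr² + 2·1279/r.
S'(r) = 4πr − 2·1279/r² = 0 ⇒ r³ = 1279/(2π), so r ≈ 5.8825 and h = 2r ≈ 11.7650.
S''(r) = 4π + 4·1279/r³ > 0, so this is the minimum; S ≈ 652.2713.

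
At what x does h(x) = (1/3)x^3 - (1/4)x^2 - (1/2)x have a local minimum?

h'(x) = x^2 - (1/2)x - 1/2 = 0 at x = -1/2, 1.
Since h''(x) = 2x - 1/2, we get h''(-1/2) = -3/2 < 0 ⇒ local maximum; h''(1) = 3/2 > 0 ⇒ local minimum.
So the local minimum value is h(1) = -5/12.

1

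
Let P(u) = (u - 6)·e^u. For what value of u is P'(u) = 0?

5

By the product rule, P'(u) = (u - 5)·e^u. Since e^u > 0, the only critical point is u = 5.
P''(5) has the same sign as 1 > 0, so this is a local minimum.
P(5) = (-1)·e^(5) ≈ -148.4132.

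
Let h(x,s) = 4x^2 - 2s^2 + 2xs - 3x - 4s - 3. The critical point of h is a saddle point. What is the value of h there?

∂h/∂x = 8x + 2s - 3 = 0 and ∂h/∂s = 2x - 4s - 4 = 0, so (x, s) = (5/9, -13/18).
The Hessian has h_{xx} = 8, h_{ss} = -4, h_{xs} = 2, giving D = -36 < 0, so the point is a saddle point.
h(5/9, -13/18) = -43/18.

-43/18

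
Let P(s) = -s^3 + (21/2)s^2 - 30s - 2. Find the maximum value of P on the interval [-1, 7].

79/2

P'(s) = -3s^2 + 21s - 30, which vanishes at s = 2 and s = 5.
Evaluating at the critical points and endpoints: P(-1) = 79/2,  P(2) = -28,  P(5) = -29/2,  P(7) = -81/2.
So the maximum is P(-1) = 79/2.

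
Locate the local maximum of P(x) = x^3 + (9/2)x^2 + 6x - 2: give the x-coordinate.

Critical points: P'(x) = 3x^2 + 9x + 6 vanishes at x = -2, -1.
P''(x) = 6x + 9. P''(-2) = -3 < 0 ⇒ local maximum; P''(-1) = 3 > 0 ⇒ local minimum.
So the local maximum value is P(-2) = -4.

-2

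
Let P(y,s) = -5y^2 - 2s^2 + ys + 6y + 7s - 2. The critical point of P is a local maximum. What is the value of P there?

∂P/∂y = -10y + s + 6 = 0 and ∂P/∂s = y - 4s + 7 = 0, so (y, s) = (31/39, 76/39).
The Hessian has P_{yy} = -10, P_{ss} = -4, P_{ys} = 1, giving D = 39 > 0 with P_{yy} < 0, so the point is a local maximum.
P(31/39, 76/39) = 281/39.

281/39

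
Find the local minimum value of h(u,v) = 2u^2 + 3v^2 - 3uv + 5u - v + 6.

∂h/∂u = 4u - 3v + 5 = 0 and ∂h/∂v = -3u + 6v - 1 = 0, so (u, v) = (-9/5, -11/15).
The Hessian has h_{uu} = 4, h_{vv} = 6, h_{uv} = -3, giving D = 15 > 0 with h_{uu} > 0, so the point is a local minimum.
h(-9/5, -11/15) = 28/15.

28/15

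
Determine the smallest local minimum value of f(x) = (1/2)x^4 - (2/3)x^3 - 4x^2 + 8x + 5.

Critical points: f'(x) = 2x^3 - 2x^2 - 8x + 8 vanishes at x = -2, 1, 2.
Second-derivative test with f''(x) = 6x^2 - 4x - 8: f''(-2) = 24 > 0 ⇒ local minimum; f''(1) = -6 < 0 ⇒ local maximum; f''(2) = 8 > 0 ⇒ local minimum.
The smallest local minimum is f(-2) = -41/3.

-41/3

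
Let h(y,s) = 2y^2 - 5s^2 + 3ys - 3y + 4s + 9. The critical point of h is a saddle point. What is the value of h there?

∂h/∂y = 4y + 3s - 3 = 0 and ∂h/∂s = 3y - 10s + 4 = 0, so (y, s) = (18/49, 25/49).
The Hessian has h_{yy} = 4, h_{ss} = -10, h_{ys} = 3, giving D = -49 < 0, so the point is a saddle point.
h(18/49, 25/49) = 464/49.

464/49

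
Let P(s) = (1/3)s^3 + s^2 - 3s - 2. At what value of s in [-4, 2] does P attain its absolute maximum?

P'(s) = s^2 + 2s - 3, which vanishes at s = -3 and s = 1.
Evaluating at the critical points and endpoints: P(-4) = 14/3, P(-3) = 7, P(1) = -11/3, P(2) = -4/3.
So the maximum is P(-3) = 7.

-3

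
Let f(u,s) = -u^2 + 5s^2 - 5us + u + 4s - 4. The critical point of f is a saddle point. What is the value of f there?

∂f/∂u = -2u - 5s + 1 = 0 and ∂f/∂s = -5u + 10s + 4 = 0, so (u, s) = (2/3, -1/15).
The Hessian has f_{uu} = -2, f_{ss} = 10, f_{us} = -5, giving D = -45 < 0, so the point is a saddle point.
f(2/3, -1/15) = -19/5.

-19/5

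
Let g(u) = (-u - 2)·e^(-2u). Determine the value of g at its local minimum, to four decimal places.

Differentiating with the product rule gives g'(u) = (2u + 3)·e^(-2u). Since e^(-2u) > 0, the only critical point is u = -3/2.
g''(-3/2) has the same sign as 2 > 0, so this is a local minimum.
g(-3/2) = (-1/2)·e^(3) ≈ -10.0428.

-10.0428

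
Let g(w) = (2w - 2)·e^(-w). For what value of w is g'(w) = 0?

Differentiating with the product rule gives g'(w) = (-2w + 4)·e^(-w). Since e^(-w) > 0, the only critical point is w = 2.
g''(2) has the same sign as -2 < 0, so this is a local maximum.
g(2) = (2)·e^(-2) ≈ 0.2707.

2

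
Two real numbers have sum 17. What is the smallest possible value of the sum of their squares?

With a + b = 17, a^2 + b^2 = a^2 + (17 − a)^2.
The derivative 2a − 2(17 − a) = 4a − 34 vanishes at a = 17/2; second derivative 4 > 0, a minimum.
The minimum is 2·(17/2)^2 = 289/2.

289/2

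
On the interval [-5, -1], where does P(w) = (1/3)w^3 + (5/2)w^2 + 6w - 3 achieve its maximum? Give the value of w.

-1

Differentiating, P'(w) = w^2 + 5w + 6; which vanishes at w = -3 and w = -2.
Compare values at every candidate in [-5, -1]: P(-5) = -73/6, P(-3) = -15/2, P(-2) = -23/3, P(-1) = -41/6.
So the maximum is P(-1) = -41/6.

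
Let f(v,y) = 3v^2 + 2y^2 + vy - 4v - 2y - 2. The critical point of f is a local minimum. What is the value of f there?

∂f/∂v = 6v + y - 4 = 0 and ∂f/∂y = v + 4y - 2 = 0, so (v, y) = (14/23, 8/23).
The Hessian has f_{vv} = 6, f_{yy} = 4, f_{vy} = 1, giving D = 23 > 0 with f_{vv} > 0, so the point is a local minimum.
f(14/23, 8/23) = -82/23.

-82/23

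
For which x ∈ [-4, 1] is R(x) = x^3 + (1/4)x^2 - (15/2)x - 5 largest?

-5/3

R'(x) = 3x^2 + (1/2)x - 15/2, whose only zero in [-4, 1] is x = -5/3.
Compare values at every candidate in [-4, 1]: R(-4) = -35, R(-5/3) = 385/108, R(1) = -45/4.
So the maximum is R(-5/3) = 385/108.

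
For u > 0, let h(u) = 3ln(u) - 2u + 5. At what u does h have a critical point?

h'(u) = 3/u − 2 = 0 gives u = 3/2.
h''(u) = -3/u², which is negative for u > 0, so this is a local maximum.
h(3/2) = 3·ln(3/2) - 3 + 5 ≈ 3.2164.

3/2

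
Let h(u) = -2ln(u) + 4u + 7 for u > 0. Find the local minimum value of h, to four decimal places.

h'(u) = -2/u + 4 = 0 gives u = 1/2.
h''(u) = 2/u², which is positive for u > 0, so this is a local minimum.
h(1/2) = -2·ln(1/2) + 2 + 7 ≈ 10.3863.

10.3863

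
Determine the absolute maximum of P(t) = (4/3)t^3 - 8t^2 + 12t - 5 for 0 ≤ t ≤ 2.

The derivative is 4t^2 - 16t + 12, whose only zero in [0, 2] is t = 1.
Evaluating at the critical points and endpoints: P(0) = -5; P(1) = 1/3; P(2) = -7/3.
So the maximum is P(1) = 1/3.

1/3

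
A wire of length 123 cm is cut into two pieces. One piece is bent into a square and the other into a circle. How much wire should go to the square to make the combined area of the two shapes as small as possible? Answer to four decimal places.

Let x be the length used for the square. Square side x/4; circle radius (123−x)/(2π).
A(x) = (x/4)² + π·((123−x)/(2π))² = x²/16 + (123−x)²/(4π) for 0 ≤ x ≤ 123. A'(x) = x/8 − (123−x)/(2π) = 0 gives x = 4·123/(π+4) ≈ 68.8922.
A'' = 1/8 + 1/(2π) > 0, so this gives the minimum combined area; x ≈ 68.8922 cm to the square.

68.8922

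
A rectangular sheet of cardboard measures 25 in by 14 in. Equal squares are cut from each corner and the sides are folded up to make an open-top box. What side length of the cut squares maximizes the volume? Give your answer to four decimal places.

2.8829

With cut size x, the volume is V(x) = x(25 − 2x)(14 − 2x) for 0 < x < 7.
V'(x) = 12x^2 − 156x + 350. Setting V'(x) = 0 gives x ≈ 2.8829 (the root in (0, 7)).
V''(x) = 24x − 156 is negative there, so this is the maximum; V ≈ 456.5887.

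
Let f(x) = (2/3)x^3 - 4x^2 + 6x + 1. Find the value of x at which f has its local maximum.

1

f'(x) = 2x^2 - 8x + 6 = 0 at x = 1, 3.
f''(x) = 4x - 8. f''(1) = -4 < 0 ⇒ local maximum; f''(3) = 4 > 0 ⇒ local minimum.
The local maximum is f(1) = 11/3.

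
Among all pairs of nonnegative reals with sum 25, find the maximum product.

With x + y = 25, the product is P(x) = x(25 − x).
P'(x) = 25 − 2x = 0 gives x = 25/2; P'' = −2 < 0, so this is the maximum.
P = 25/2·25/2 = 625/4.

625/4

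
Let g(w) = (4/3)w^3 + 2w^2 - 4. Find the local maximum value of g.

-10/3

g'(w) = 4w^2 + 4w = 0 at w = -1, 0.
g''(w) = 8w + 4. g''(-1) = -4 < 0 ⇒ local maximum; g''(0) = 4 > 0 ⇒ local minimum.
Thus g has its local maximum at w = -1, with value -10/3.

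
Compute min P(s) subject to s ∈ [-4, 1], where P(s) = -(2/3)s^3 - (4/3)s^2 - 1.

The derivative is -2s^2 - (8/3)s, which vanishes at s = -4/3 and s = 0.
Candidates: P(-4) = 61/3, P(-4/3) = -145/81, P(0) = -1, P(1) = -3.
Hence the absolute minimum is -3 at s = 1.

-3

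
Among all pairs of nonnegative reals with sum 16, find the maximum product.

With x + y = 16, the product is P(x) = x(16 − x).
P'(x) = 16 − 2x = 0 gives x = 8; P'' = −2 < 0, so this is the maximum.
P = 8·8 = 64.

64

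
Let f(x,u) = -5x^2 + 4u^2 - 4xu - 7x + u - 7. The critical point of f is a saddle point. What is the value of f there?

∂f/∂x = -10x - 4u - 7 = 0 and ∂f/∂u = -4x + 8u + 1 = 0, so (x, u) = (-13/24, -19/48).
The Hessian has f_{xx} = -10, f_{uu} = 8, f_{xu} = -4, giving D = -96 < 0, so the point is a saddle point.
f(-13/24, -19/48) = -509/96.

-509/96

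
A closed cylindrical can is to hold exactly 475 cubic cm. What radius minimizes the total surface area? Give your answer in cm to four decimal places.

4.2284

With radius r and height h, πr²h = 475 so h = 475/(πr²), and S(r) = 2πr² + 2πrh = 2πr² + 2·475/r.
S'(r) = 4πr − 2·475/r² = 0 ⇒ r³ = 475/(2π), so r ≈ 4.2284 and h = 2r ≈ 8.4567.
S''(r) = 4π + 4·475/r³ > 0, so this is the minimum; S ≈ 337.0106.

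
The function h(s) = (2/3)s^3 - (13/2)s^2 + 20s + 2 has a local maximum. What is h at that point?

h'(s) = 2s^2 - 13s + 20. Setting h'(s) = 0 gives s ∈ {5/2, 4}.
Second-derivative test with h''(s) = 4s - 13: h''(5/2) = -3 < 0 ⇒ local maximum; h''(4) = 3 > 0 ⇒ local minimum.
Thus h has its local maximum at s = 5/2, with value 523/24.

523/24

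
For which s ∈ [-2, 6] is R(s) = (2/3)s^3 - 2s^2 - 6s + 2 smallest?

R'(s) = 2s^2 - 4s - 6, which vanishes at s = -1 and s = 3.
Compare values at every candidate in [-2, 6]: R(-2) = 2/3,  R(-1) = 16/3,  R(3) = -16,  R(6) = 38.
So the minimum is R(3) = -16.

3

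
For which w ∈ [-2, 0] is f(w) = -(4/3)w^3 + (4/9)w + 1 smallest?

f'(w) = -4w^2 + 4/9, whose only zero in [-2, 0] is w = -1/3.
Evaluating at the critical points and endpoints: f(-2) = 97/9,  f(-1/3) = 73/81,  f(0) = 1.
The minimum over the interval is 73/81, attained at w = -1/3.

-1/3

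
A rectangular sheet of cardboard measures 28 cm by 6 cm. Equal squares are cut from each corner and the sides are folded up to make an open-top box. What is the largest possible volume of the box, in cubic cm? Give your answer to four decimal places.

112.9021

With cut size x, the volume is V(x) = x(28 − 2x)(6 − 2x) for 0 < x < 3.
V'(x) = 12x^2 − 136x + 168. Setting V'(x) = 0 gives x ≈ 1.4110 (the root in (0, 3)).
V''(x) = 24x − 136 is negative there, so this is the maximum; V ≈ 112.9021.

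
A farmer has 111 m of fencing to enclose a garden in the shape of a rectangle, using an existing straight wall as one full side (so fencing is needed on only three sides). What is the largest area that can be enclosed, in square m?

12321/8

Let the sides perpendicular to the wall have length x and the parallel side y, so 2x + y = 111 and the area is A = xy = x(111 − 2x).
A'(x) = 111 − 4x = 0 gives x = 111/4, and A''(x) = −4 < 0 confirms a maximum.
Then y = 111 − 2·111/4 = 111/2 and A = 12321/8.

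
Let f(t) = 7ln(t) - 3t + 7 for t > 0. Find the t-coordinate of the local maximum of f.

7/3

f'(t) = 7/t − 3 = 0 gives t = 7/3.
f''(t) = -7/t², which is negative for t > 0, so this is a local maximum.
f(7/3) = 7·ln(7/3) - 7 + 7 ≈ 5.9311.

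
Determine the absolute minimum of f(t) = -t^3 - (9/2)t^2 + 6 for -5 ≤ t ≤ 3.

The derivative is -3t^2 - 9t, which vanishes at t = -3 and t = 0.
Candidates: f(-5) = 37/2, f(-3) = -15/2, f(0) = 6, f(3) = -123/2.
So the minimum is f(3) = -123/2.

-123/2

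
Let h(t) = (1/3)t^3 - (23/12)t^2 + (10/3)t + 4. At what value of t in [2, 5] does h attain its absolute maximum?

5

h'(t) = t^2 - (23/6)t + 10/3, whose only zero in [2, 5] is t = 5/2.
Compare values at every candidate in [2, 5]: h(2) = 17/3,  h(5/2) = 89/16,  h(5) = 173/12.
Hence the absolute maximum is 173/12 at t = 5.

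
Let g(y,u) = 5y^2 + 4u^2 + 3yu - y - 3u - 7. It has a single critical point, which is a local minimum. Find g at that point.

-537/71

∂g/∂y = 10y + 3u - 1 = 0 and ∂g/∂u = 3y + 8u - 3 = 0, so (y, u) = (-1/71, 27/71).
The Hessian has g_{yy} = 10, g_{uu} = 8, g_{yu} = 3, giving D = 71 > 0 with g_{yy} > 0, so the point is a local minimum.
g(-1/71, 27/71) = -537/71.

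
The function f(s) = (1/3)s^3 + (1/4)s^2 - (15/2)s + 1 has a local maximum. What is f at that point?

67/4

f'(s) = s^2 + (1/2)s - 15/2 = 0 at s = -3, 5/2.
Since f''(s) = 2s + 1/2, we get f''(-3) = -11/2 < 0 ⇒ local maximum; f''(5/2) = 11/2 > 0 ⇒ local minimum.
The local maximum is f(-3) = 67/4.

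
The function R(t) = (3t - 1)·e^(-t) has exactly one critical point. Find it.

By the product rule, R'(t) = (-3t + 4)·e^(-t). Since e^(-t) > 0, the only critical point is t = 4/3.
R''(4/3) has the same sign as -3 < 0, so this is a local maximum.
R(4/3) = (3)·e^(-4/3) ≈ 0.7908.

4/3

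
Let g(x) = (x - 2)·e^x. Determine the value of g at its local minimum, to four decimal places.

g'(x) = 1·e^x + (x - 2)·1·e^x = (x - 1)·e^x. Since e^x > 0, the only critical point is x = 1.
g''(1) has the same sign as 1 > 0, so this is a local minimum.
g(1) = (-1)·e^(1) ≈ -2.7183.

-2.7183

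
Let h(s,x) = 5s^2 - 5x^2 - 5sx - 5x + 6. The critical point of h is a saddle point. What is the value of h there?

∂h/∂s = 10s - 5x = 0 and ∂h/∂x = -5s - 10x - 5 = 0, so (s, x) = (-1/5, -2/5).
The Hessian has h_{ss} = 10, h_{xx} = -10, h_{sx} = -5, giving D = -125 < 0, so the point is a saddle point.
h(-1/5, -2/5) = 7.

7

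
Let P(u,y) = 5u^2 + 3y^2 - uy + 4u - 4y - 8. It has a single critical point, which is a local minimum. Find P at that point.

∂P/∂u = 10u - y + 4 = 0 and ∂P/∂y = -u + 6y - 4 = 0, so (u, y) = (-20/59, 36/59).
The Hessian has P_{uu} = 10, P_{yy} = 6, P_{uy} = -1, giving D = 59 > 0 with P_{uu} > 0, so the point is a local minimum.
P(-20/59, 36/59) = -584/59.

-584/59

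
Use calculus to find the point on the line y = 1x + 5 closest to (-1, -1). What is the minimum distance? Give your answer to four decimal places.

Minimize D(x)^2 = (x + 1)^2 + (x + 6)^2.
d/dx[D^2] = 2(x + 1) + 2·1·(x + 6) = 0 ⇒ x = -7/2.
Then y = 3/2 and the distance is √(25/2) ≈ 3.5355.

3.5355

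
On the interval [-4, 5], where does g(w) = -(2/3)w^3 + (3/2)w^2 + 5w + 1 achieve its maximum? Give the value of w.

-4

g'(w) = -2w^2 + 3w + 5, which vanishes at w = -1 and w = 5/2.
Compare values at every candidate in [-4, 5]: g(-4) = 143/3; g(-1) = -11/6; g(5/2) = 299/24; g(5) = -119/6.
Hence the absolute maximum is 143/3 at w = -4.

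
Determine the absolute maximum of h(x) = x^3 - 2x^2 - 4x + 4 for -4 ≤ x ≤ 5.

59

The derivative is 3x^2 - 4x - 4, which vanishes at x = -2/3 and x = 2.
Evaluating at the critical points and endpoints: h(-4) = -76,  h(-2/3) = 148/27,  h(2) = -4,  h(5) = 59.
Hence the absolute maximum is 59 at x = 5.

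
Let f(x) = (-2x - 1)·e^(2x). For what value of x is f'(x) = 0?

-1

f'(x) = (-2)·e^(2x) + (-2x - 1)·2·e^(2x) = (-4x - 4)·e^(2x). Since e^(2x) > 0, the only critical point is x = -1.
f''(-1) has the same sign as -4 < 0, so this is a local maximum.
f(-1) = (1)·e^(-2) ≈ 0.1353.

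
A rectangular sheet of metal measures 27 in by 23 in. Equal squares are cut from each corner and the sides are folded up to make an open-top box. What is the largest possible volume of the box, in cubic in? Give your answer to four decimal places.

1140.8205

With cut size x, the volume is V(x) = x(27 − 2x)(23 − 2x) for 0 < x < 11.5.
V'(x) = 12x^2 − 200x + 621. Setting V'(x) = 0 gives x ≈ 4.1269 (the root in (0, 11.5)).
V''(x) = 24x − 200 is negative there, so this is the maximum; V ≈ 1140.8205.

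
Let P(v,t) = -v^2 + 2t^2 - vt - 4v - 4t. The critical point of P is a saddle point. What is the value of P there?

∂P/∂v = -2v - t - 4 = 0 and ∂P/∂t = -v + 4t - 4 = 0, so (v, t) = (-20/9, 4/9).
The Hessian has P_{vv} = -2, P_{tt} = 4, P_{vt} = -1, giving D = -9 < 0, so the point is a saddle point.
P(-20/9, 4/9) = 32/9.

32/9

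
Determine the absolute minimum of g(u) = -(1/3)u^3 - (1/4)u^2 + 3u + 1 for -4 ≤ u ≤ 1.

Differentiating, g'(u) = -u^2 - (1/2)u + 3; whose only zero in [-4, 1] is u = -2.
Evaluating at the critical points and endpoints: g(-4) = 19/3,  g(-2) = -10/3,  g(1) = 41/12.
So the minimum is g(-2) = -10/3.

-10/3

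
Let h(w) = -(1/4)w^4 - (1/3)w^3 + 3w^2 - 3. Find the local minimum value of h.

h'(w) = -w^3 - w^2 + 6w. Setting h'(w) = 0 gives w ∈ {-3, 0, 2}.
h''(w) = -3w^2 - 2w + 6. h''(-3) = -15 < 0 ⇒ local maximum; h''(0) = 6 > 0 ⇒ local minimum; h''(2) = -10 < 0 ⇒ local maximum.
So the local minimum value is h(0) = -3.

-3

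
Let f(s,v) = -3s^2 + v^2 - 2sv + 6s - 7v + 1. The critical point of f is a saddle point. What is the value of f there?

∂f/∂s = -6s - 2v + 6 = 0 and ∂f/∂v = -2s + 2v - 7 = 0, so (s, v) = (-1/8, 27/8).
The Hessian has f_{ss} = -6, f_{vv} = 2, f_{sv} = -2, giving D = -16 < 0, so the point is a saddle point.
f(-1/8, 27/8) = -179/16.

-179/16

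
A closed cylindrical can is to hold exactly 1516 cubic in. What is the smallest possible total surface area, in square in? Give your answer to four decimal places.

With radius r and height h, πr²h = 1516 so h = 1516/(πr²), and S(r) = 2πr² + 2πrh = 2πr² + 2·1516/r.
S'(r) = 4πr − 2·1516/r² = 0 ⇒ r³ = 1516/(2π), so r ≈ 6.2255 and h = 2r ≈ 12.4510.
S''(r) = 4π + 4·1516/r³ > 0, so this is the minimum; S ≈ 730.5456.

730.5456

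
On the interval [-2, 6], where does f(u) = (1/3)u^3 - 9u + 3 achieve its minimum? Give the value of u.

Differentiating, f'(u) = u^2 - 9; whose only zero in [-2, 6] is u = 3.
Evaluating at the critical points and endpoints: f(-2) = 55/3, f(3) = -15, f(6) = 21.
So the minimum is f(3) = -15.

3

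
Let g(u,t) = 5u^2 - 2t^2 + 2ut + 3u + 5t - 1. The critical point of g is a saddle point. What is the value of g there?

∂g/∂u = 10u + 2t + 3 = 0 and ∂g/∂t = 2u - 4t + 5 = 0, so (u, t) = (-1/2, 1).
The Hessian has g_{uu} = 10, g_{tt} = -4, g_{ut} = 2, giving D = -44 < 0, so the point is a saddle point.
g(-1/2, 1) = 3/4.

3/4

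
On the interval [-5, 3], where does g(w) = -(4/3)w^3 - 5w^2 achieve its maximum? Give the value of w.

The derivative is -4w^2 - 10w, which vanishes at w = -5/2 and w = 0.
Evaluating at the critical points and endpoints: g(-5) = 125/3; g(-5/2) = -125/12; g(0) = 0; g(3) = -81.
So the maximum is g(-5) = 125/3.

-5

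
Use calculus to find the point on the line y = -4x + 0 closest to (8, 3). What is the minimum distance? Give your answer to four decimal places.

8.4887

Minimize D(x)^2 = (x - 8)^2 + (-4x - 3)^2.
d/dx[D^2] = 2(x - 8) + 2·(-4)·(-4x - 3) = 0 ⇒ x = -4/17.
Then y = 16/17 and the distance is √(1225/17) ≈ 8.4887.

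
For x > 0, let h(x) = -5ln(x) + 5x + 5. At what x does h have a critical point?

h'(x) = -5/x + 5 = 0 gives x = 1.
h''(x) = 5/x², which is positive for x > 0, so this is a local minimum.
h(1) = -5·ln(1) + 5 + 5 ≈ 10.0000.

1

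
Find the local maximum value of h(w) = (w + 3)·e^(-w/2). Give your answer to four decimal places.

Differentiating with the product rule gives h'(w) = (-(1/2)w - 1/2)·e^(-w/2). Since e^(-w/2) > 0, the only critical point is w = -1.
h''(-1) has the same sign as -1/2 < 0, so this is a local maximum.
h(-1) = (2)·e^(1/2) ≈ 3.2974.

3.2974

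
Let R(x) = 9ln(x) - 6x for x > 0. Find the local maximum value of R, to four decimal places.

R'(x) = 9/x − 6 = 0 gives x = 3/2.
R''(x) = -9/x², which is negative for x > 0, so this is a local maximum.
R(3/2) = 9·ln(3/2) - 9 ≈ -5.3508.

-5.3508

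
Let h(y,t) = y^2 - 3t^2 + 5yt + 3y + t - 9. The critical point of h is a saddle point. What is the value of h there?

-374/37

∂h/∂y = 2y + 5t + 3 = 0 and ∂h/∂t = 5y - 6t + 1 = 0, so (y, t) = (-23/37, -13/37).
The Hessian has h_{yy} = 2, h_{tt} = -6, h_{yt} = 5, giving D = -37 < 0, so the point is a saddle point.
h(-23/37, -13/37) = -374/37.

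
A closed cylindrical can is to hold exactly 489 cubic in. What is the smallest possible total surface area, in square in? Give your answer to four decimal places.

343.6005

With radius r and height h, πr²h = 489 so h = 489/(πr²), and S(r) = 2πr² + 2πrh = 2πr² + 2·489/r.
S'(r) = 4πr − 2·489/r² = 0 ⇒ r³ = 489/(2π), so r ≈ 4.2695 and h = 2r ≈ 8.5390.
S''(r) = 4π + 4·489/r³ > 0, so this is the minimum; S ≈ 343.6005.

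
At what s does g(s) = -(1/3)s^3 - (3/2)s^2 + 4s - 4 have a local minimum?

Critical points: g'(s) = -s^2 - 3s + 4 vanishes at s = -4, 1.
Since g''(s) = -2s - 3, we get g''(-4) = 5 > 0 ⇒ local minimum; g''(1) = -5 < 0 ⇒ local maximum.
So the local minimum value is g(-4) = -68/3.

-4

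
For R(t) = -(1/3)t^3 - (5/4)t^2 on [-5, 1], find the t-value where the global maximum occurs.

-5

Differentiating, R'(t) = -t^2 - (5/2)t; which vanishes at t = -5/2 and t = 0.
Candidates: R(-5) = 125/12; R(-5/2) = -125/48; R(0) = 0; R(1) = -19/12.
So the maximum is R(-5) = 125/12.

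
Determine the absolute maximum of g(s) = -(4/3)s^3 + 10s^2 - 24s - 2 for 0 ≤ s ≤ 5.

-2

Differentiating, g'(s) = -4s^2 + 20s - 24; which vanishes at s = 2 and s = 3.
Evaluating at the critical points and endpoints: g(0) = -2, g(2) = -62/3, g(3) = -20, g(5) = -116/3.
So the maximum is g(0) = -2.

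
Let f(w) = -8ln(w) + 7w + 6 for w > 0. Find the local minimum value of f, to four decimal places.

f'(w) = -8/w + 7 = 0 gives w = 8/7.
f''(w) = 8/w², which is positive for w > 0, so this is a local minimum.
f(8/7) = -8·ln(8/7) + 8 + 6 ≈ 12.9317.

12.9317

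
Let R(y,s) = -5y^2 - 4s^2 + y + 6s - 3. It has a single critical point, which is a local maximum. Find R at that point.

-7/10

∂R/∂y = -10y + 1 = 0 and ∂R/∂s = -8s + 6 = 0, so (y, s) = (1/10, 3/4).
The Hessian has R_{yy} = -10, R_{ss} = -8, R_{ys} = 0, giving D = 80 > 0 with R_{yy} < 0, so the point is a local maximum.
R(1/10, 3/4) = -7/10.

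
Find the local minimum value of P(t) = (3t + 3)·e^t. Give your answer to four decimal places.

By the product rule, P'(t) = (3t + 6)·e^t. Since e^t > 0, the only critical point is t = -2.
P''(-2) has the same sign as 3 > 0, so this is a local minimum.
P(-2) = (-3)·e^(-2) ≈ -0.4060.

-0.4060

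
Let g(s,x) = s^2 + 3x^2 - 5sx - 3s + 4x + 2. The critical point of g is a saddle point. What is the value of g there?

9/13

∂g/∂s = 2s - 5x - 3 = 0 and ∂g/∂x = -5s + 6x + 4 = 0, so (s, x) = (2/13, -7/13).
The Hessian has g_{ss} = 2, g_{xx} = 6, g_{sx} = -5, giving D = -13 < 0, so the point is a saddle point.
g(2/13, -7/13) = 9/13.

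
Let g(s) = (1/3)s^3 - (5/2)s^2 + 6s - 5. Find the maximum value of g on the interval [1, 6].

g'(s) = s^2 - 5s + 6, which vanishes at s = 2 and s = 3.
Evaluating at the critical points and endpoints: g(1) = -7/6, g(2) = -1/3, g(3) = -1/2, g(6) = 13.
Hence the absolute maximum is 13 at s = 6.

13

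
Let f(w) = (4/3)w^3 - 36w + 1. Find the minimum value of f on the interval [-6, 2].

Differentiating, f'(w) = 4w^2 - 36; whose only zero in [-6, 2] is w = -3.
Evaluating at the critical points and endpoints: f(-6) = -71; f(-3) = 73; f(2) = -181/3.
So the minimum is f(-6) = -71.

-71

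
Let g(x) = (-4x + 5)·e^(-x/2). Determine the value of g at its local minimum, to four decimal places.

-1.5753

By the product rule, g'(x) = (2x - 13/2)·e^(-x/2). Since e^(-x/2) > 0, the only critical point is x = 13/4.
g''(13/4) has the same sign as 2 > 0, so this is a local minimum.
g(13/4) = (-8)·e^(-13/8) ≈ -1.5753.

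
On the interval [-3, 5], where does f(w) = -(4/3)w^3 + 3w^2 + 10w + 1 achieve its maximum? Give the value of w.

-3

The derivative is -4w^2 + 6w + 10, which vanishes at w = -1 and w = 5/2.
Compare values at every candidate in [-3, 5]: f(-3) = 34; f(-1) = -14/3; f(5/2) = 287/12; f(5) = -122/3.
Hence the absolute maximum is 34 at w = -3.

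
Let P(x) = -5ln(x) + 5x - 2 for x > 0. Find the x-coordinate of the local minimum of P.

P'(x) = -5/x + 5 = 0 gives x = 1.
P''(x) = 5/x², which is positive for x > 0, so this is a local minimum.
P(1) = -5·ln(1) + 5 - 2 ≈ 3.0000.

1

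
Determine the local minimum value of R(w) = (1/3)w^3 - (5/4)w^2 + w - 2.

-7/3

Critical points: R'(w) = w^2 - (5/2)w + 1 vanishes at w = 1/2, 2.
R''(w) = 2w - 5/2. R''(1/2) = -3/2 < 0 ⇒ local maximum; R''(2) = 3/2 > 0 ⇒ local minimum.
So the local minimum value is R(2) = -7/3.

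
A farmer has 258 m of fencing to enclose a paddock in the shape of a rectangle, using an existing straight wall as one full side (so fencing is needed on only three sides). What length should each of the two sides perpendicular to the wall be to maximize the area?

Let the sides perpendicular to the wall have length x and the parallel side y, so 2x + y = 258 and the area is A = xy = x(258 − 2x).
A'(x) = 258 − 4x = 0 gives x = 129/2, and A''(x) = −4 < 0 confirms a maximum.
Then y = 258 − 2·129/2 = 129 and A = 16641/2.

129/2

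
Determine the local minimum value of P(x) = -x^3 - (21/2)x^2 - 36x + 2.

42

P'(x) = -3x^2 - 21x - 36 = 0 at x = -4, -3.
Second-derivative test with P''(x) = -6x - 21: P''(-4) = 3 > 0 ⇒ local minimum; P''(-3) = -3 < 0 ⇒ local maximum.
The local minimum is P(-4) = 42.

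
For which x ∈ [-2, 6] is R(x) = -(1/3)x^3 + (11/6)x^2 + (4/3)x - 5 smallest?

-1/3

The derivative is -x^2 + (11/3)x + 4/3, which vanishes at x = -1/3 and x = 4.
Candidates: R(-2) = 7/3; R(-1/3) = -847/162; R(4) = 25/3; R(6) = -3.
So the minimum is R(-1/3) = -847/162.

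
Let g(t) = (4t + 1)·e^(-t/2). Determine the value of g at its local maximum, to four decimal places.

Differentiating with the product rule gives g'(t) = (-2t + 7/2)·e^(-t/2). Since e^(-t/2) > 0, the only critical point is t = 7/4.
g''(7/4) has the same sign as -2 < 0, so this is a local maximum.
g(7/4) = (8)·e^(-7/8) ≈ 3.3349.

3.3349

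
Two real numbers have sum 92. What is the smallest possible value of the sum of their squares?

4232

With a + b = 92, a^2 + b^2 = a^2 + (92 − a)^2.
The derivative 2a − 2(92 − a) = 4a − 184 vanishes at a = 46; second derivative 4 > 0, a minimum.
The minimum is 2·(46)^2 = 4232.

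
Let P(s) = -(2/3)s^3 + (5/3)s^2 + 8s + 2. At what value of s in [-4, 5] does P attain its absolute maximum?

-4

P'(s) = -2s^2 + (10/3)s + 8, which vanishes at s = -4/3 and s = 3.
Evaluating at the critical points and endpoints: P(-4) = 118/3,  P(-4/3) = -334/81,  P(3) = 23,  P(5) = 1/3.
Hence the absolute maximum is 118/3 at s = -4.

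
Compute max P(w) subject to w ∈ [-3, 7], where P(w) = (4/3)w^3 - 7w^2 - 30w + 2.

107/4

P'(w) = 4w^2 - 14w - 30, which vanishes at w = -3/2 and w = 5.
Candidates: P(-3) = -7, P(-3/2) = 107/4, P(5) = -469/3, P(7) = -281/3.
Hence the absolute maximum is 107/4 at w = -3/2.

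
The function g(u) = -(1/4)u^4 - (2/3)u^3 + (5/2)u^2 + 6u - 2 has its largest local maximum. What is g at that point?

32/3

g'(u) = -u^3 - 2u^2 + 5u + 6. Setting g'(u) = 0 gives u ∈ {-3, -1, 2}.
g''(u) = -3u^2 - 4u + 5. g''(-3) = -10 < 0 ⇒ local maximum; g''(-1) = 6 > 0 ⇒ local minimum; g''(2) = -15 < 0 ⇒ local maximum.
So the largest local maximum value is g(2) = 32/3.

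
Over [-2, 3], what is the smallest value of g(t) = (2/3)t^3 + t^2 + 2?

2/3

g'(t) = 2t^2 + 2t, which vanishes at t = -1 and t = 0.
Candidates: g(-2) = 2/3,  g(-1) = 7/3,  g(0) = 2,  g(3) = 29.
The minimum over the interval is 2/3, attained at t = -2.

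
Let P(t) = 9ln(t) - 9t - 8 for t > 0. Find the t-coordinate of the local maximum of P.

1

P'(t) = 9/t − 9 = 0 gives t = 1.
P''(t) = -9/t², which is negative for t > 0, so this is a local maximum.
P(1) = 9·ln(1) - 9 - 8 ≈ -17.0000.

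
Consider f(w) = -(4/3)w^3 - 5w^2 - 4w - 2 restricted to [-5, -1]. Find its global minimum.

-10/3

The derivative is -4w^2 - 10w - 4, whose only zero in [-5, -1] is w = -2.
Compare values at every candidate in [-5, -1]: f(-5) = 179/3,  f(-2) = -10/3,  f(-1) = -5/3.
So the minimum is f(-2) = -10/3.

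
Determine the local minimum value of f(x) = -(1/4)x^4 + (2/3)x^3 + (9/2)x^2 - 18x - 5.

Critical points: f'(x) = -x^3 + 2x^2 + 9x - 18 vanishes at x = -3, 2, 3.
Second-derivative test with f''(x) = -3x^2 + 4x + 9: f''(-3) = -30 < 0 ⇒ local maximum; f''(2) = 5 > 0 ⇒ local minimum; f''(3) = -6 < 0 ⇒ local maximum.
So the local minimum value is f(2) = -65/3.

-65/3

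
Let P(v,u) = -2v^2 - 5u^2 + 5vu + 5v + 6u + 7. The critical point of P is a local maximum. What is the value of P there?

452/15

∂P/∂v = -4v + 5u + 5 = 0 and ∂P/∂u = 5v - 10u + 6 = 0, so (v, u) = (16/3, 49/15).
The Hessian has P_{vv} = -4, P_{uu} = -10, P_{vu} = 5, giving D = 15 > 0 with P_{vv} < 0, so the point is a local maximum.
P(16/3, 49/15) = 452/15.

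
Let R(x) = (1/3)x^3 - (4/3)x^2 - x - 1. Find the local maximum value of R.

Critical points: R'(x) = x^2 - (8/3)x - 1 vanishes at x = -1/3, 3.
R''(x) = 2x - 8/3. R''(-1/3) = -10/3 < 0 ⇒ local maximum; R''(3) = 10/3 > 0 ⇒ local minimum.
The local maximum is R(-1/3) = -67/81.

-67/81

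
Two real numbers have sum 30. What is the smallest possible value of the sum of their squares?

With a + b = 30, a^2 + b^2 = a^2 + (30 − a)^2.
The derivative 2a − 2(30 − a) = 4a − 60 vanishes at a = 15; second derivative 4 > 0, a minimum.
The minimum is 2·(15)^2 = 450.

450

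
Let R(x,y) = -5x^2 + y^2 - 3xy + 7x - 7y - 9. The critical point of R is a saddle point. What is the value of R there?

-604/29

∂R/∂x = -10x - 3y + 7 = 0 and ∂R/∂y = -3x + 2y - 7 = 0, so (x, y) = (-7/29, 91/29).
The Hessian has R_{xx} = -10, R_{yy} = 2, R_{xy} = -3, giving D = -29 < 0, so the point is a saddle point.
R(-7/29, 91/29) = -604/29.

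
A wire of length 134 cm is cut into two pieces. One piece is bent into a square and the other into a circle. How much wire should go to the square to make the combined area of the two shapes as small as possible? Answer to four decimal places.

Let x be the length used for the square. Square side x/4; circle radius (134−x)/(2π).
A(x) = (x/4)² + π·((134−x)/(2π))² = x²/16 + (134−x)²/(4π) for 0 ≤ x ≤ 134. A'(x) = x/8 − (134−x)/(2π) = 0 gives x = 4·134/(π+4) ≈ 75.0533.
A'' = 1/8 + 1/(2π) > 0, so this gives the minimum combined area; x ≈ 75.0533 cm to the square.

75.0533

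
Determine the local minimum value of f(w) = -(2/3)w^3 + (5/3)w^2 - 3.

-3

f'(w) = -2w^2 + (10/3)w. Setting f'(w) = 0 gives w ∈ {0, 5/3}.
Since f''(w) = -4w + 10/3, we get f''(0) = 10/3 > 0 ⇒ local minimum; f''(5/3) = -10/3 < 0 ⇒ local maximum.
The local minimum is f(0) = -3.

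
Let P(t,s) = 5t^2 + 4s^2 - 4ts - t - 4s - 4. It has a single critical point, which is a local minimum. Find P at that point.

-89/16

∂P/∂t = 10t - 4s - 1 = 0 and ∂P/∂s = -4t + 8s - 4 = 0, so (t, s) = (3/8, 11/16).
The Hessian has P_{tt} = 10, P_{ss} = 8, P_{ts} = -4, giving D = 64 > 0 with P_{tt} > 0, so the point is a local minimum.
P(3/8, 11/16) = -89/16.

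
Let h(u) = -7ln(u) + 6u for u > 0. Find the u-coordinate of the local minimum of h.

7/6

h'(u) = -7/u + 6 = 0 gives u = 7/6.
h''(u) = 7/u², which is positive for u > 0, so this is a local minimum.
h(7/6) = -7·ln(7/6) + 7 ≈ 5.9209.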